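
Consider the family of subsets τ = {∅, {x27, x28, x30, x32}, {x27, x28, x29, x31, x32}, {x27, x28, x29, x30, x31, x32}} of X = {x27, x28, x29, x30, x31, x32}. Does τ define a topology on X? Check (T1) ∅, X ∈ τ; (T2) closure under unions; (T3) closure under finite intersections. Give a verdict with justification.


τ is NOT a topology on X.

Axiom (T1): ∅ ∈ τ? Yes; X ∈ τ? Yes.
Axiom (T2/T3): check pairwise unions and intersections of members of τ.
Counterexample for (T3): {x27, x28, x30, x32} ∩ {x27, x28, x29, x31, x32} = {x27, x28, x32} ∉ τ. Therefore τ is NOT a topology.


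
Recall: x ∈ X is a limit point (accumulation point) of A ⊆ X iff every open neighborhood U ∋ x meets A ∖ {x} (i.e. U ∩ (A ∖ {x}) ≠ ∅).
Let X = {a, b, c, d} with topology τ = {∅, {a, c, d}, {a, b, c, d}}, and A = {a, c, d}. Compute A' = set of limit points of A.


A' = {a, b, c, d}

For each x ∈ X, list the open sets U ∈ τ with x ∈ U, then check whether U ∩ (A ∖ {x}) ≠ ∅ for every such U.
  x = a: opens ∋ x are {a, c, d}, {a, b, c, d}; each meets A ∖ {a}, so x IS a limit point.
  x = b: opens ∋ x are {a, b, c, d}; each meets A ∖ {b}, so x IS a limit point.
  x = c: opens ∋ x are {a, c, d}, {a, b, c, d}; each meets A ∖ {c}, so x IS a limit point.
  x = d: opens ∋ x are {a, c, d}, {a, b, c, d}; each meets A ∖ {d}, so x IS a limit point.
Collecting: A' = {a, b, c, d}.


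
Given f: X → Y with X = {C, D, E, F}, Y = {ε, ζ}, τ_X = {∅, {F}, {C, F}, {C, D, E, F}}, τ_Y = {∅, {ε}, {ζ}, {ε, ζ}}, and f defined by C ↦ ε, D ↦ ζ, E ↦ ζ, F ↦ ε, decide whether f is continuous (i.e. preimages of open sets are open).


f is NOT continuous.

Compute f^{-1}(U) for each U ∈ τ_Y:
  U = ∅: f^{-1}(U) = ∅ ∈ τ_X ✓.
  U = {ε}: f^{-1}(U) = {C, F} ∈ τ_X ✓.
  U = {ζ}: f^{-1}(U) = {D, E} ∉ τ_X ✗.
  U = {ε, ζ}: f^{-1}(U) = {C, D, E, F} ∈ τ_X ✓.
Found U = {ζ} with f^{-1}(U) = {D, E} not in τ_X. Therefore f is NOT continuous.


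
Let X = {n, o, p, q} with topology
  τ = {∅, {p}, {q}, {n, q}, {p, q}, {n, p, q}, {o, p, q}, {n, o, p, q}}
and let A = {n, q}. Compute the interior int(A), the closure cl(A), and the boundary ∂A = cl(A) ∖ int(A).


int(A) = {n, q}, cl(A) = {n, o, q}, ∂A = {o}.

Closed sets in (X, τ) are complements of opens:
  closed(X, τ) = {∅, {n}, {o}, {n, o}, {o, p}, {n, o, p}, {n, o, q}, {n, o, p, q}}.
int(A) = ⋃ {U ∈ τ : U ⊆ A}. Opens contained in A: ∅, {q}, {n, q}.
Taking the union of these: int(A) = {n, q}.
cl(A) = ⋂ {C closed : A ⊆ C}. Closed sets containing A: {n, o, q}, {n, o, p, q}.
Intersecting these: cl(A) = {n, o, q}.
∂A = cl(A) ∖ int(A) = {n, o, q} ∖ {n, q} = {o}.


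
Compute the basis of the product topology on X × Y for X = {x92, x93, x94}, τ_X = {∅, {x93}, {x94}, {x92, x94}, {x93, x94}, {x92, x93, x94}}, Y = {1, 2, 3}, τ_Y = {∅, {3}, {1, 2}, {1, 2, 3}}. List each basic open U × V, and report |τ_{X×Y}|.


Basis B = {∅ × ∅, {x93} × {3}, {x94} × {3}, {x92, x94} × {3}, {x93} × {1, 2}, {x93, x94} × {3}, {x94} × {1, 2}, {x92, x93, x94} × {3}, {x93} × {1, 2, 3}, {x94} × {1, 2, 3}, {x92, x94} × {1, 2}, {x93, x94} × {1, 2}, {x92, x94} × {1, 2, 3}, {x92, x93, x94} × {1, 2}, {x93, x94} × {1, 2, 3}, {x92, x93, x94} × {1, 2, 3}}; |τ_{X×Y}| = 36.

Enumerate products U × V with U ∈ τ_X, V ∈ τ_Y (deduplicated):
  ∅ × ∅ = {} (∅)
  {x93} × {3} = {(x93,3)}
  {x94} × {3} = {(x94,3)}
  {x92, x94} × {3} = {(x92,3), (x94,3)}
  {x93} × {1, 2} = {(x93,1), (x93,2)}
  {x93, x94} × {3} = {(x93,3), (x94,3)}
  {x94} × {1, 2} = {(x94,1), (x94,2)}
  {x92, x93, x94} × {3} = {(x92,3), (x93,3), (x94,3)}
  {x93} × {1, 2, 3} = {(x93,1), (x93,2), (x93,3)}
  {x94} × {1, 2, 3} = {(x94,1), (x94,2), (x94,3)}
  {x92, x94} × {1, 2} = {(x92,1), (x92,2), (x94,1), (x94,2)}
  {x93, x94} × {1, 2} = {(x93,1), (x93,2), (x94,1), (x94,2)}
  {x92, x94} × {1, 2, 3} = {(x92,1), (x92,2), (x92,3), (x94,1), (x94,2), (x94,3)}
  {x92, x93, x94} × {1, 2} = {(x92,1), (x92,2), (x93,1), (x93,2), (x94,1), (x94,2)}
  {x93, x94} × {1, 2, 3} = {(x93,1), (x93,2), (x93,3), (x94,1), (x94,2), (x94,3)}
  {x92, x93, x94} × {1, 2, 3} = {(x92,1), (x92,2), (x92,3), (x93,1), (x93,2), (x93,3), (x94,1), (x94,2), (x94,3)}
These 16 distinct sets form the basis B.
Close under arbitrary unions to get τ_{X×Y}; counting gives |τ_{X×Y}| = 36.


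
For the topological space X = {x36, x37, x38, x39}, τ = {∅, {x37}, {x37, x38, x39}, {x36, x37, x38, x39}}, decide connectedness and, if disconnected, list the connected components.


(X, τ) is connected.

Find clopen sets (U ∈ τ with X ∖ U ∈ τ):
  U = ∅, X ∖ U = {x36, x37, x38, x39} — both open, so U is clopen.
  U = {x36, x37, x38, x39}, X ∖ U = ∅ — both open, so U is clopen.
Only trivial clopens (∅ and X) exist, so (X, τ) is connected.
Compute connected components by grouping points that agree on all clopens:
  component: {x36, x37, x38, x39}


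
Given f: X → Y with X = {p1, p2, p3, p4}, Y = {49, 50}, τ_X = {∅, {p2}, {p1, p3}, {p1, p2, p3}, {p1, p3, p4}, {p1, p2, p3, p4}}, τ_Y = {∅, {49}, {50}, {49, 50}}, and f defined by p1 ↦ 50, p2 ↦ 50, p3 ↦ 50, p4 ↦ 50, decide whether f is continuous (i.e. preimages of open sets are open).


f IS continuous.

Compute f^{-1}(U) for each U ∈ τ_Y:
  U = ∅: f^{-1}(U) = ∅ ∈ τ_X ✓.
  U = {49}: f^{-1}(U) = ∅ ∈ τ_X ✓.
  U = {50}: f^{-1}(U) = {p1, p2, p3, p4} ∈ τ_X ✓.
  U = {49, 50}: f^{-1}(U) = {p1, p2, p3, p4} ∈ τ_X ✓.
Every preimage lies in τ_X, so f IS continuous.


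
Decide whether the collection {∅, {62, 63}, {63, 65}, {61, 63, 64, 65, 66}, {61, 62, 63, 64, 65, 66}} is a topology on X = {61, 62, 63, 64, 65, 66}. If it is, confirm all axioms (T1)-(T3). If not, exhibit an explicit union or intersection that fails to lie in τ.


τ is NOT a topology on X.

Axiom (T1): ∅ ∈ τ? Yes; X ∈ τ? Yes.
Axiom (T2/T3): check pairwise unions and intersections of members of τ.
Counterexample for (T3): {62, 63} ∩ {63, 65} = {63} ∉ τ. Therefore τ is NOT a topology.


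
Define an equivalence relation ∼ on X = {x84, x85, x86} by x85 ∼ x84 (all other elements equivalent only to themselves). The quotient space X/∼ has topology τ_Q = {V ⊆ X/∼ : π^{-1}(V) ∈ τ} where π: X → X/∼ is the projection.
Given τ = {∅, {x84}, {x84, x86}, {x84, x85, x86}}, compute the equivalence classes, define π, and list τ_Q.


X/∼ = {[x84=x85], [x86]}; |τ_Q| = 2.

Equivalence classes: [x84=x85], [x86].
Quotient map π: X → X/∼ sends x84 ↦ [x84=x85], x85 ↦ [x84=x85], x86 ↦ [x86].
For each subset V ⊆ X/∼, compute π^{-1}(V) ⊆ X and check whether π^{-1}(V) ∈ τ. V is open in τ_Q iff π^{-1}(V) ∈ τ.
  V = {}: π^{-1}(V) = ∅ ∈ τ ✓.
  V = {[x84=x85]}: π^{-1}(V) = {x84, x85} ∉ τ ✗.
  V = {[x86]}: π^{-1}(V) = {x86} ∉ τ ✗.
  V = {[x84=x85], [x86]}: π^{-1}(V) = {x84, x85, x86} ∈ τ ✓.
Open sets in the quotient: τ_Q = {{}, {[x84=x85], [x86]}} (2 elements).


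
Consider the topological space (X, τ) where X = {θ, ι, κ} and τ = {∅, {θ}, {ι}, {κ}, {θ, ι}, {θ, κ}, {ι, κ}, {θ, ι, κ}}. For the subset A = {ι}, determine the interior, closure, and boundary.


int(A) = {ι}, cl(A) = {ι}, ∂A = ∅.

Closed sets in (X, τ) are complements of opens:
  closed(X, τ) = {∅, {θ}, {ι}, {κ}, {θ, ι}, {θ, κ}, {ι, κ}, {θ, ι, κ}}.
int(A) = ⋃ {U ∈ τ : U ⊆ A}. Opens contained in A: ∅, {ι}.
Taking the union of these: int(A) = {ι}.
cl(A) = ⋂ {C closed : A ⊆ C}. Closed sets containing A: {ι}, {θ, ι}, {ι, κ}, {θ, ι, κ}.
Intersecting these: cl(A) = {ι}.
∂A = cl(A) ∖ int(A) = {ι} ∖ {ι} = ∅.


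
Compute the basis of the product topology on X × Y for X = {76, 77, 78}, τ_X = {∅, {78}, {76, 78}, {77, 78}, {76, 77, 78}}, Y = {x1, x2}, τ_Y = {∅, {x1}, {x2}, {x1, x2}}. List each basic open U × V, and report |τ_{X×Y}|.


Basis B = {∅ × ∅, {78} × {x1}, {78} × {x2}, {76, 78} × {x1}, {76, 78} × {x2}, {77, 78} × {x1}, {77, 78} × {x2}, {78} × {x1, x2}, {76, 77, 78} × {x1}, {76, 77, 78} × {x2}, {76, 78} × {x1, x2}, {77, 78} × {x1, x2}, {76, 77, 78} × {x1, x2}}; |τ_{X×Y}| = 25.

Enumerate products U × V with U ∈ τ_X, V ∈ τ_Y (deduplicated):
  ∅ × ∅ = {} (∅)
  {78} × {x1} = {(78,x1)}
  {78} × {x2} = {(78,x2)}
  {76, 78} × {x1} = {(76,x1), (78,x1)}
  {76, 78} × {x2} = {(76,x2), (78,x2)}
  {77, 78} × {x1} = {(77,x1), (78,x1)}
  {77, 78} × {x2} = {(77,x2), (78,x2)}
  {78} × {x1, x2} = {(78,x1), (78,x2)}
  {76, 77, 78} × {x1} = {(76,x1), (77,x1), (78,x1)}
  {76, 77, 78} × {x2} = {(76,x2), (77,x2), (78,x2)}
  {76, 78} × {x1, x2} = {(76,x1), (76,x2), (78,x1), (78,x2)}
  {77, 78} × {x1, x2} = {(77,x1), (77,x2), (78,x1), (78,x2)}
  {76, 77, 78} × {x1, x2} = {(76,x1), (76,x2), (77,x1), (77,x2), (78,x1), (78,x2)}
These 13 distinct sets form the basis B.
Close under arbitrary unions to get τ_{X×Y}; counting gives |τ_{X×Y}| = 25.


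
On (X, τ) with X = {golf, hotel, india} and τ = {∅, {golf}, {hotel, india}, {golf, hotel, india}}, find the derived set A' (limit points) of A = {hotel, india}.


A' = {hotel, india}

For each x ∈ X, list the open sets U ∈ τ with x ∈ U, then check whether U ∩ (A ∖ {x}) ≠ ∅ for every such U.
  x = golf: open {golf} ∋ x has {golf} ∩ (A ∖ {golf}) = ∅, so x is NOT a limit point.
  x = hotel: opens ∋ x are {hotel, india}, {golf, hotel, india}; each meets A ∖ {hotel}, so x IS a limit point.
  x = india: opens ∋ x are {hotel, india}, {golf, hotel, india}; each meets A ∖ {india}, so x IS a limit point.
Collecting: A' = {hotel, india}.


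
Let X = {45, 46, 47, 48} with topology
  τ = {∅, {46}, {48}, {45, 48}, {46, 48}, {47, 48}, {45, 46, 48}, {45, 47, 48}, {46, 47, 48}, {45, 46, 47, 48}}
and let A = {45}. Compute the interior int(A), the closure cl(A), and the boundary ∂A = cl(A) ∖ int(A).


int(A) = ∅, cl(A) = {45}, ∂A = {45}.

Closed sets in (X, τ) are complements of opens:
  closed(X, τ) = {∅, {45}, {46}, {47}, {45, 46}, {45, 47}, {46, 47}, {45, 46, 47}, {45, 47, 48}, {45, 46, 47, 48}}.
int(A) = ⋃ {U ∈ τ : U ⊆ A}. Opens contained in A: ∅.
Taking the union of these: int(A) = ∅.
cl(A) = ⋂ {C closed : A ⊆ C}. Closed sets containing A: {45}, {45, 46}, {45, 47}, {45, 46, 47}, {45, 47, 48}, {45, 46, 47, 48}.
Intersecting these: cl(A) = {45}.
∂A = cl(A) ∖ int(A) = {45} ∖ ∅ = {45}.


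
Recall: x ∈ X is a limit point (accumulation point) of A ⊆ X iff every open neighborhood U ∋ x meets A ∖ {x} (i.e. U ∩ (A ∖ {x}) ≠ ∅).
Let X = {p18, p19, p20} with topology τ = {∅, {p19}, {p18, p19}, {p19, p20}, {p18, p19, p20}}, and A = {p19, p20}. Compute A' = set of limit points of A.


A' = {p18, p20}

For each x ∈ X, list the open sets U ∈ τ with x ∈ U, then check whether U ∩ (A ∖ {x}) ≠ ∅ for every such U.
  x = p18: opens ∋ x are {p18, p19}, {p18, p19, p20}; each meets A ∖ {p18}, so x IS a limit point.
  x = p19: open {p19} ∋ x has {p19} ∩ (A ∖ {p19}) = ∅, so x is NOT a limit point.
  x = p20: opens ∋ x are {p19, p20}, {p18, p19, p20}; each meets A ∖ {p20}, so x IS a limit point.
Collecting: A' = {p18, p20}.


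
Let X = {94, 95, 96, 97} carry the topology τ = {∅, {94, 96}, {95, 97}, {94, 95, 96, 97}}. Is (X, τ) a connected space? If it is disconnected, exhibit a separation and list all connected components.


(X, τ) is disconnected; components = [{94, 96}, {95, 97}].

Find clopen sets (U ∈ τ with X ∖ U ∈ τ):
  U = ∅, X ∖ U = {94, 95, 96, 97} — both open, so U is clopen.
  U = {94, 96}, X ∖ U = {95, 97} — both open, so U is clopen.
  U = {95, 97}, X ∖ U = {94, 96} — both open, so U is clopen.
  U = {94, 95, 96, 97}, X ∖ U = ∅ — both open, so U is clopen.
Nontrivial clopen(s) exist: e.g. {94, 96}. So (X, τ) is disconnected.
Compute connected components by grouping points that agree on all clopens:
  component: {94, 96}
  component: {95, 97}


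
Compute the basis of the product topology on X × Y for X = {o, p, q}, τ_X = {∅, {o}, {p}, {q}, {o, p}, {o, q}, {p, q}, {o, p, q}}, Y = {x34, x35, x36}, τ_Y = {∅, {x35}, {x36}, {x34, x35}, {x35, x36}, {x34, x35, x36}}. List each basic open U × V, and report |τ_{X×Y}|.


Basis B = {∅ × ∅, {o} × {x35}, {o} × {x36}, {p} × {x35}, {p} × {x36}, {q} × {x35}, {q} × {x36}, {o} × {x34, x35}, {o} × {x35, x36}, {o, p} × {x35}, {o, q} × {x35}, {o, p} × {x36}, {o, q} × {x36}, {p} × {x34, x35}, {p} × {x35, x36}, {p, q} × {x35}, {p, q} × {x36}, {q} × {x34, x35}, {q} × {x35, x36}, {o} × {x34, x35, x36}, {o, p, q} × {x35}, {o, p, q} × {x36}, {p} × {x34, x35, x36}, {q} × {x34, x35, x36}, {o, p} × {x34, x35}, {o, q} × {x34, x35}, {o, p} × {x35, x36}, {o, q} × {x35, x36}, {p, q} × {x34, x35}, {p, q} × {x35, x36}, {o, p} × {x34, x35, x36}, {o, q} × {x34, x35, x36}, {o, p, q} × {x34, x35}, {o, p, q} × {x35, x36}, {p, q} × {x34, x35, x36}, {o, p, q} × {x34, x35, x36}}; |τ_{X×Y}| = 216.

Enumerate products U × V with U ∈ τ_X, V ∈ τ_Y (deduplicated):
  ∅ × ∅ = {} (∅)
  {o} × {x35} = {(o,x35)}
  {o} × {x36} = {(o,x36)}
  {p} × {x35} = {(p,x35)}
  {p} × {x36} = {(p,x36)}
  {q} × {x35} = {(q,x35)}
  {q} × {x36} = {(q,x36)}
  {o} × {x34, x35} = {(o,x34), (o,x35)}
  {o} × {x35, x36} = {(o,x35), (o,x36)}
  {o, p} × {x35} = {(o,x35), (p,x35)}
  {o, q} × {x35} = {(o,x35), (q,x35)}
  {o, p} × {x36} = {(o,x36), (p,x36)}
  {o, q} × {x36} = {(o,x36), (q,x36)}
  {p} × {x34, x35} = {(p,x34), (p,x35)}
  {p} × {x35, x36} = {(p,x35), (p,x36)}
  {p, q} × {x35} = {(p,x35), (q,x35)}
  {p, q} × {x36} = {(p,x36), (q,x36)}
  {q} × {x34, x35} = {(q,x34), (q,x35)}
  {q} × {x35, x36} = {(q,x35), (q,x36)}
  {o} × {x34, x35, x36} = {(o,x34), (o,x35), (o,x36)}
  {o, p, q} × {x35} = {(o,x35), (p,x35), (q,x35)}
  {o, p, q} × {x36} = {(o,x36), (p,x36), (q,x36)}
  {p} × {x34, x35, x36} = {(p,x34), (p,x35), (p,x36)}
  {q} × {x34, x35, x36} = {(q,x34), (q,x35), (q,x36)}
  {o, p} × {x34, x35} = {(o,x34), (o,x35), (p,x34), (p,x35)}
  {o, q} × {x34, x35} = {(o,x34), (o,x35), (q,x34), (q,x35)}
  {o, p} × {x35, x36} = {(o,x35), (o,x36), (p,x35), (p,x36)}
  {o, q} × {x35, x36} = {(o,x35), (o,x36), (q,x35), (q,x36)}
  {p, q} × {x34, x35} = {(p,x34), (p,x35), (q,x34), (q,x35)}
  {p, q} × {x35, x36} = {(p,x35), (p,x36), (q,x35), (q,x36)}
  {o, p} × {x34, x35, x36} = {(o,x34), (o,x35), (o,x36), (p,x34), (p,x35), (p,x36)}
  {o, q} × {x34, x35, x36} = {(o,x34), (o,x35), (o,x36), (q,x34), (q,x35), (q,x36)}
  {o, p, q} × {x34, x35} = {(o,x34), (o,x35), (p,x34), (p,x35), (q,x34), (q,x35)}
  {o, p, q} × {x35, x36} = {(o,x35), (o,x36), (p,x35), (p,x36), (q,x35), (q,x36)}
  {p, q} × {x34, x35, x36} = {(p,x34), (p,x35), (p,x36), (q,x34), (q,x35), (q,x36)}
  {o, p, q} × {x34, x35, x36} = {(o,x34), (o,x35), (o,x36), (p,x34), (p,x35), (p,x36), (q,x34), (q,x35), (q,x36)}
These 36 distinct sets form the basis B.
Close under arbitrary unions to get τ_{X×Y}; counting gives |τ_{X×Y}| = 216.


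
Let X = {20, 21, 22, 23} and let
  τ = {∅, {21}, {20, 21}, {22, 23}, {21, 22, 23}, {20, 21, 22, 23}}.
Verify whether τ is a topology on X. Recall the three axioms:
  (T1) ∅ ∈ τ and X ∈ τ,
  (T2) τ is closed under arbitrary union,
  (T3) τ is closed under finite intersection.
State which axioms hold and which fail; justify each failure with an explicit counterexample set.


τ IS a topology on X.

Axiom (T1): ∅ ∈ τ? Yes; X ∈ τ? Yes.
Axiom (T2/T3): check pairwise unions and intersections of members of τ.
All pairwise intersections and unions checked — each lies in τ. Therefore τ satisfies (T1), (T2), (T3): it IS a topology on X.


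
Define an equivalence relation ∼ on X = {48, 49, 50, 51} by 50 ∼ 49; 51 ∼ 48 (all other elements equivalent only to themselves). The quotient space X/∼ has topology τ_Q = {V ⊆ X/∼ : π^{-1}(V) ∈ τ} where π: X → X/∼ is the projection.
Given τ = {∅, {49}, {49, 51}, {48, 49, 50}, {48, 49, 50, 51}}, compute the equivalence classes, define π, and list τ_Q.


X/∼ = {[48=51], [49=50]}; |τ_Q| = 2.

Equivalence classes: [48=51], [49=50].
Quotient map π: X → X/∼ sends 48 ↦ [48=51], 49 ↦ [49=50], 50 ↦ [49=50], 51 ↦ [48=51].
For each subset V ⊆ X/∼, compute π^{-1}(V) ⊆ X and check whether π^{-1}(V) ∈ τ. V is open in τ_Q iff π^{-1}(V) ∈ τ.
  V = {}: π^{-1}(V) = ∅ ∈ τ ✓.
  V = {[48=51]}: π^{-1}(V) = {48, 51} ∉ τ ✗.
  V = {[49=50]}: π^{-1}(V) = {49, 50} ∉ τ ✗.
  V = {[48=51], [49=50]}: π^{-1}(V) = {48, 49, 50, 51} ∈ τ ✓.
Open sets in the quotient: τ_Q = {{}, {[48=51], [49=50]}} (2 elements).


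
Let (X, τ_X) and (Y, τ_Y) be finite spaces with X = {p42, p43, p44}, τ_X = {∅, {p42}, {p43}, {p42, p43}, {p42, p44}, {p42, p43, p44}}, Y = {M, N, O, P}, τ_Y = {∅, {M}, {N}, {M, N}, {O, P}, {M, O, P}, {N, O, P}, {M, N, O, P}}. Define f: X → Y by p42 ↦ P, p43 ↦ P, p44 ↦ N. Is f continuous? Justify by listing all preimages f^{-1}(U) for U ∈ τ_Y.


f is NOT continuous.

Compute f^{-1}(U) for each U ∈ τ_Y:
  U = ∅: f^{-1}(U) = ∅ ∈ τ_X ✓.
  U = {M}: f^{-1}(U) = ∅ ∈ τ_X ✓.
  U = {N}: f^{-1}(U) = {p44} ∉ τ_X ✗.
  U = {M, N}: f^{-1}(U) = {p44} ∉ τ_X ✗.
  U = {O, P}: f^{-1}(U) = {p42, p43} ∈ τ_X ✓.
  U = {M, O, P}: f^{-1}(U) = {p42, p43} ∈ τ_X ✓.
  U = {N, O, P}: f^{-1}(U) = {p42, p43, p44} ∈ τ_X ✓.
  U = {M, N, O, P}: f^{-1}(U) = {p42, p43, p44} ∈ τ_X ✓.
Found U = {N} with f^{-1}(U) = {p44} not in τ_X. Therefore f is NOT continuous.


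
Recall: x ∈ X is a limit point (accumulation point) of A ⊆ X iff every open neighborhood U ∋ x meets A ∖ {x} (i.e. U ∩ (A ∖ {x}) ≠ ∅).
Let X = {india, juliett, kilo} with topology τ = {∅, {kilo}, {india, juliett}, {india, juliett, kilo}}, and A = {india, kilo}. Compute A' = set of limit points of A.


A' = {juliett}

For each x ∈ X, list the open sets U ∈ τ with x ∈ U, then check whether U ∩ (A ∖ {x}) ≠ ∅ for every such U.
  x = india: open {india, juliett} ∋ x has {india, juliett} ∩ (A ∖ {india}) = ∅, so x is NOT a limit point.
  x = juliett: opens ∋ x are {india, juliett}, {india, juliett, kilo}; each meets A ∖ {juliett}, so x IS a limit point.
  x = kilo: open {kilo} ∋ x has {kilo} ∩ (A ∖ {kilo}) = ∅, so x is NOT a limit point.
Collecting: A' = {juliett}.


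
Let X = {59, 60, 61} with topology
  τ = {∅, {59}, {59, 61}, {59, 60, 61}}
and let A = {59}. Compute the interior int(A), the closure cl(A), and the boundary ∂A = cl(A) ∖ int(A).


int(A) = {59}, cl(A) = {59, 60, 61}, ∂A = {60, 61}.

Closed sets in (X, τ) are complements of opens:
  closed(X, τ) = {∅, {60}, {60, 61}, {59, 60, 61}}.
int(A) = ⋃ {U ∈ τ : U ⊆ A}. Opens contained in A: ∅, {59}.
Taking the union of these: int(A) = {59}.
cl(A) = ⋂ {C closed : A ⊆ C}. Closed sets containing A: {59, 60, 61}.
Intersecting these: cl(A) = {59, 60, 61}.
∂A = cl(A) ∖ int(A) = {59, 60, 61} ∖ {59} = {60, 61}.


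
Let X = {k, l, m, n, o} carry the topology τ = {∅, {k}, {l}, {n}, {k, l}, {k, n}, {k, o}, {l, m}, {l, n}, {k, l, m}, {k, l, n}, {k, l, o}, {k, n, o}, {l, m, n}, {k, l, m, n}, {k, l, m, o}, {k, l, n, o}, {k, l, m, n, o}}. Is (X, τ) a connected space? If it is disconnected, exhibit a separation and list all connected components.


(X, τ) is disconnected; components = [{n}, {k, o}, {l, m}].

Find clopen sets (U ∈ τ with X ∖ U ∈ τ):
  U = ∅, X ∖ U = {k, l, m, n, o} — both open, so U is clopen.
  U = {n}, X ∖ U = {k, l, m, o} — both open, so U is clopen.
  U = {k, o}, X ∖ U = {l, m, n} — both open, so U is clopen.
  U = {l, m}, X ∖ U = {k, n, o} — both open, so U is clopen.
  U = {k, n, o}, X ∖ U = {l, m} — both open, so U is clopen.
  U = {l, m, n}, X ∖ U = {k, o} — both open, so U is clopen.
  U = {k, l, m, o}, X ∖ U = {n} — both open, so U is clopen.
  U = {k, l, m, n, o}, X ∖ U = ∅ — both open, so U is clopen.
Nontrivial clopen(s) exist: e.g. {k, n, o}. So (X, τ) is disconnected.
Compute connected components by grouping points that agree on all clopens:
  component: {n}
  component: {k, o}
  component: {l, m}


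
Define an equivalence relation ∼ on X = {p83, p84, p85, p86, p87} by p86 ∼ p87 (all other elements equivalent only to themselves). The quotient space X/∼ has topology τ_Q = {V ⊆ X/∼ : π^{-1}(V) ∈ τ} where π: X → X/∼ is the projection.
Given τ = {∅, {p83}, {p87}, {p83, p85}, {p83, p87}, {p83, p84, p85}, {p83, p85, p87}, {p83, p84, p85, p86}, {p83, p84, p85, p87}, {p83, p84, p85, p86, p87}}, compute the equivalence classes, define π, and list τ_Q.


X/∼ = {[p83], [p84], [p85], [p86=p87]}; |τ_Q| = 5.

Equivalence classes: [p83], [p84], [p85], [p86=p87].
Quotient map π: X → X/∼ sends p83 ↦ [p83], p84 ↦ [p84], p85 ↦ [p85], p86 ↦ [p86=p87], p87 ↦ [p86=p87].
For each subset V ⊆ X/∼, compute π^{-1}(V) ⊆ X and check whether π^{-1}(V) ∈ τ. V is open in τ_Q iff π^{-1}(V) ∈ τ.
  V = {}: π^{-1}(V) = ∅ ∈ τ ✓.
  V = {[p83]}: π^{-1}(V) = {p83} ∈ τ ✓.
  V = {[p84]}: π^{-1}(V) = {p84} ∉ τ ✗.
  V = {[p83], [p84]}: π^{-1}(V) = {p83, p84} ∉ τ ✗.
  V = {[p85]}: π^{-1}(V) = {p85} ∉ τ ✗.
  V = {[p83], [p85]}: π^{-1}(V) = {p83, p85} ∈ τ ✓.
  V = {[p84], [p85]}: π^{-1}(V) = {p84, p85} ∉ τ ✗.
  V = {[p83], [p84], [p85]}: π^{-1}(V) = {p83, p84, p85} ∈ τ ✓.
  V = {[p86=p87]}: π^{-1}(V) = {p86, p87} ∉ τ ✗.
  V = {[p83], [p86=p87]}: π^{-1}(V) = {p83, p86, p87} ∉ τ ✗.
  V = {[p84], [p86=p87]}: π^{-1}(V) = {p84, p86, p87} ∉ τ ✗.
  V = {[p83], [p84], [p86=p87]}: π^{-1}(V) = {p83, p84, p86, p87} ∉ τ ✗.
  V = {[p85], [p86=p87]}: π^{-1}(V) = {p85, p86, p87} ∉ τ ✗.
  V = {[p83], [p85], [p86=p87]}: π^{-1}(V) = {p83, p85, p86, p87} ∉ τ ✗.
  V = {[p84], [p85], [p86=p87]}: π^{-1}(V) = {p84, p85, p86, p87} ∉ τ ✗.
  V = {[p83], [p84], [p85], [p86=p87]}: π^{-1}(V) = {p83, p84, p85, p86, p87} ∈ τ ✓.
Open sets in the quotient: τ_Q = {{}, {[p83]}, {[p83], [p85]}, {[p83], [p84], [p85]}, {[p83], [p84], [p85], [p86=p87]}} (5 elements).


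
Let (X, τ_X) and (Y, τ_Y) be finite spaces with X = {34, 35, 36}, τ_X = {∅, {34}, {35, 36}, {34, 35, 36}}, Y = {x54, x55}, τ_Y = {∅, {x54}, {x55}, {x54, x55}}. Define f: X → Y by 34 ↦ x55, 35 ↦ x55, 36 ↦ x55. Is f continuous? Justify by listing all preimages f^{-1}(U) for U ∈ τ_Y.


f IS continuous.

Compute f^{-1}(U) for each U ∈ τ_Y:
  U = ∅: f^{-1}(U) = ∅ ∈ τ_X ✓.
  U = {x54}: f^{-1}(U) = ∅ ∈ τ_X ✓.
  U = {x55}: f^{-1}(U) = {34, 35, 36} ∈ τ_X ✓.
  U = {x54, x55}: f^{-1}(U) = {34, 35, 36} ∈ τ_X ✓.
Every preimage lies in τ_X, so f IS continuous.


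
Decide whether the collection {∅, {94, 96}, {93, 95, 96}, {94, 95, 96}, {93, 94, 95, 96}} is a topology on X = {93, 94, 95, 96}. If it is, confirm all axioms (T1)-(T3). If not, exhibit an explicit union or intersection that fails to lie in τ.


τ is NOT a topology on X.

Axiom (T1): ∅ ∈ τ? Yes; X ∈ τ? Yes.
Axiom (T2/T3): check pairwise unions and intersections of members of τ.
Counterexample for (T3): {94, 96} ∩ {93, 95, 96} = {96} ∉ τ. Therefore τ is NOT a topology.


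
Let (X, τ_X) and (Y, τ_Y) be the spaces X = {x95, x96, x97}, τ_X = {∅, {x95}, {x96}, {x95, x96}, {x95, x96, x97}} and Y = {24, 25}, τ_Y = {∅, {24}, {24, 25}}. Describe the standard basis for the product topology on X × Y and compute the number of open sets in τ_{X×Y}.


Basis B = {∅ × ∅, {x95} × {24}, {x96} × {24}, {x95} × {24, 25}, {x95, x96} × {24}, {x96} × {24, 25}, {x95, x96, x97} × {24}, {x95, x96} × {24, 25}, {x95, x96, x97} × {24, 25}}; |τ_{X×Y}| = 14.

Enumerate products U × V with U ∈ τ_X, V ∈ τ_Y (deduplicated):
  ∅ × ∅ = {} (∅)
  {x95} × {24} = {(x95,24)}
  {x96} × {24} = {(x96,24)}
  {x95} × {24, 25} = {(x95,24), (x95,25)}
  {x95, x96} × {24} = {(x95,24), (x96,24)}
  {x96} × {24, 25} = {(x96,24), (x96,25)}
  {x95, x96, x97} × {24} = {(x95,24), (x96,24), (x97,24)}
  {x95, x96} × {24, 25} = {(x95,24), (x95,25), (x96,24), (x96,25)}
  {x95, x96, x97} × {24, 25} = {(x95,24), (x95,25), (x96,24), (x96,25), (x97,24), (x97,25)}
These 9 distinct sets form the basis B.
Close under arbitrary unions to get τ_{X×Y}; counting gives |τ_{X×Y}| = 14.


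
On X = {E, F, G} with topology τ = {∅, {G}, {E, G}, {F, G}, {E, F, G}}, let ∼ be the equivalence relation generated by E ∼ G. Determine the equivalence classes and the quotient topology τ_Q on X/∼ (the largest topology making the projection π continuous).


X/∼ = {[E=G], [F]}; |τ_Q| = 3.

Equivalence classes: [E=G], [F].
Quotient map π: X → X/∼ sends E ↦ [E=G], F ↦ [F], G ↦ [E=G].
For each subset V ⊆ X/∼, compute π^{-1}(V) ⊆ X and check whether π^{-1}(V) ∈ τ. V is open in τ_Q iff π^{-1}(V) ∈ τ.
  V = {}: π^{-1}(V) = ∅ ∈ τ ✓.
  V = {[E=G]}: π^{-1}(V) = {E, G} ∈ τ ✓.
  V = {[F]}: π^{-1}(V) = {F} ∉ τ ✗.
  V = {[E=G], [F]}: π^{-1}(V) = {E, F, G} ∈ τ ✓.
Open sets in the quotient: τ_Q = {{}, {[E=G]}, {[E=G], [F]}} (3 elements).


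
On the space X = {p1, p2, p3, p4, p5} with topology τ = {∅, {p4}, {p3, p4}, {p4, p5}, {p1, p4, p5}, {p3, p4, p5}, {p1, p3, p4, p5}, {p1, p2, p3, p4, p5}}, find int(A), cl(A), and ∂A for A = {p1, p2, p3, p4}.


int(A) = {p3, p4}, cl(A) = {p1, p2, p3, p4, p5}, ∂A = {p1, p2, p5}.

Closed sets in (X, τ) are complements of opens:
  closed(X, τ) = {∅, {p2}, {p1, p2}, {p2, p3}, {p1, p2, p3}, {p1, p2, p5}, {p1, p2, p3, p5}, {p1, p2, p3, p4, p5}}.
int(A) = ⋃ {U ∈ τ : U ⊆ A}. Opens contained in A: ∅, {p4}, {p3, p4}.
Taking the union of these: int(A) = {p3, p4}.
cl(A) = ⋂ {C closed : A ⊆ C}. Closed sets containing A: {p1, p2, p3, p4, p5}.
Intersecting these: cl(A) = {p1, p2, p3, p4, p5}.
∂A = cl(A) ∖ int(A) = {p1, p2, p3, p4, p5} ∖ {p3, p4} = {p1, p2, p5}.


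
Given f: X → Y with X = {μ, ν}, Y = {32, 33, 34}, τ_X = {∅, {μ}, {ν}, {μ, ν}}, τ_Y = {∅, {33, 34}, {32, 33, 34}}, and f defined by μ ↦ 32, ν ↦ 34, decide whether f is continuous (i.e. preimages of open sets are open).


f IS continuous.

Compute f^{-1}(U) for each U ∈ τ_Y:
  U = ∅: f^{-1}(U) = ∅ ∈ τ_X ✓.
  U = {33, 34}: f^{-1}(U) = {ν} ∈ τ_X ✓.
  U = {32, 33, 34}: f^{-1}(U) = {μ, ν} ∈ τ_X ✓.
Every preimage lies in τ_X, so f IS continuous.


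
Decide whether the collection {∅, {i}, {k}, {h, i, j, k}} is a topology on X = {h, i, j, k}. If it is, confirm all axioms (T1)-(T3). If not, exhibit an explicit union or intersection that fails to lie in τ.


τ is NOT a topology on X.

Axiom (T1): ∅ ∈ τ? Yes; X ∈ τ? Yes.
Axiom (T2/T3): check pairwise unions and intersections of members of τ.
Counterexample for (T2): {i} ∪ {k} = {i, k} ∉ τ. Therefore τ is NOT a topology.


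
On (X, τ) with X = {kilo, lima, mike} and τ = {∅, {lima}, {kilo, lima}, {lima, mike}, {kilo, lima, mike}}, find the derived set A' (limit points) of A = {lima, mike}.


A' = {kilo, mike}

For each x ∈ X, list the open sets U ∈ τ with x ∈ U, then check whether U ∩ (A ∖ {x}) ≠ ∅ for every such U.
  x = kilo: opens ∋ x are {kilo, lima}, {kilo, lima, mike}; each meets A ∖ {kilo}, so x IS a limit point.
  x = lima: open {lima} ∋ x has {lima} ∩ (A ∖ {lima}) = ∅, so x is NOT a limit point.
  x = mike: opens ∋ x are {lima, mike}, {kilo, lima, mike}; each meets A ∖ {mike}, so x IS a limit point.
Collecting: A' = {kilo, mike}.


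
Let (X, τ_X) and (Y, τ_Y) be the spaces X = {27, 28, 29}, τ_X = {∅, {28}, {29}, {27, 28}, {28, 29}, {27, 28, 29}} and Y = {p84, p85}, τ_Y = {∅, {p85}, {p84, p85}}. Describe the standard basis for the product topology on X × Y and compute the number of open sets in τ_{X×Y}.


Basis B = {∅ × ∅, {28} × {p85}, {29} × {p85}, {27, 28} × {p85}, {28} × {p84, p85}, {28, 29} × {p85}, {29} × {p84, p85}, {27, 28, 29} × {p85}, {27, 28} × {p84, p85}, {28, 29} × {p84, p85}, {27, 28, 29} × {p84, p85}}; |τ_{X×Y}| = 18.

Enumerate products U × V with U ∈ τ_X, V ∈ τ_Y (deduplicated):
  ∅ × ∅ = {} (∅)
  {28} × {p85} = {(28,p85)}
  {29} × {p85} = {(29,p85)}
  {27, 28} × {p85} = {(27,p85), (28,p85)}
  {28} × {p84, p85} = {(28,p84), (28,p85)}
  {28, 29} × {p85} = {(28,p85), (29,p85)}
  {29} × {p84, p85} = {(29,p84), (29,p85)}
  {27, 28, 29} × {p85} = {(27,p85), (28,p85), (29,p85)}
  {27, 28} × {p84, p85} = {(27,p84), (27,p85), (28,p84), (28,p85)}
  {28, 29} × {p84, p85} = {(28,p84), (28,p85), (29,p84), (29,p85)}
  {27, 28, 29} × {p84, p85} = {(27,p84), (27,p85), (28,p84), (28,p85), (29,p84), (29,p85)}
These 11 distinct sets form the basis B.
Close under arbitrary unions to get τ_{X×Y}; counting gives |τ_{X×Y}| = 18.


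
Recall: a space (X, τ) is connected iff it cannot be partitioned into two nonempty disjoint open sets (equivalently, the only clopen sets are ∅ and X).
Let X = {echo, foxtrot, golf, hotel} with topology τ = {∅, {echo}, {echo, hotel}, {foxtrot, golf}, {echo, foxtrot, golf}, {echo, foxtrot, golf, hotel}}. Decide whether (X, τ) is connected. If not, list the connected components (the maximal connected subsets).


(X, τ) is disconnected; components = [{echo, hotel}, {foxtrot, golf}].

Find clopen sets (U ∈ τ with X ∖ U ∈ τ):
  U = ∅, X ∖ U = {echo, foxtrot, golf, hotel} — both open, so U is clopen.
  U = {echo, hotel}, X ∖ U = {foxtrot, golf} — both open, so U is clopen.
  U = {foxtrot, golf}, X ∖ U = {echo, hotel} — both open, so U is clopen.
  U = {echo, foxtrot, golf, hotel}, X ∖ U = ∅ — both open, so U is clopen.
Nontrivial clopen(s) exist: e.g. {echo, hotel}. So (X, τ) is disconnected.
Compute connected components by grouping points that agree on all clopens:
  component: {echo, hotel}
  component: {foxtrot, golf}


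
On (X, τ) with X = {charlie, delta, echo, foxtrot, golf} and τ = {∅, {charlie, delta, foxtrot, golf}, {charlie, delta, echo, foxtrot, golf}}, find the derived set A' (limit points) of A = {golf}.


A' = {charlie, delta, echo, foxtrot}

For each x ∈ X, list the open sets U ∈ τ with x ∈ U, then check whether U ∩ (A ∖ {x}) ≠ ∅ for every such U.
  x = charlie: opens ∋ x are {charlie, delta, foxtrot, golf}, {charlie, delta, echo, foxtrot, golf}; each meets A ∖ {charlie}, so x IS a limit point.
  x = delta: opens ∋ x are {charlie, delta, foxtrot, golf}, {charlie, delta, echo, foxtrot, golf}; each meets A ∖ {delta}, so x IS a limit point.
  x = echo: opens ∋ x are {charlie, delta, echo, foxtrot, golf}; each meets A ∖ {echo}, so x IS a limit point.
  x = foxtrot: opens ∋ x are {charlie, delta, foxtrot, golf}, {charlie, delta, echo, foxtrot, golf}; each meets A ∖ {foxtrot}, so x IS a limit point.
  x = golf: open {charlie, delta, foxtrot, golf} ∋ x has {charlie, delta, foxtrot, golf} ∩ (A ∖ {golf}) = ∅, so x is NOT a limit point.
Collecting: A' = {charlie, delta, echo, foxtrot}.


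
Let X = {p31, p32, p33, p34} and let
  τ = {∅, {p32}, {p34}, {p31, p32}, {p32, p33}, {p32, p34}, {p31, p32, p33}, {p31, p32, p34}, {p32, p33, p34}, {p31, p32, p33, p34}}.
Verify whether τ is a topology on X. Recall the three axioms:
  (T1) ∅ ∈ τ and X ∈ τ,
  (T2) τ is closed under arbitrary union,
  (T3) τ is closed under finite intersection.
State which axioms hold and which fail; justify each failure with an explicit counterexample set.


τ IS a topology on X.

Axiom (T1): ∅ ∈ τ? Yes; X ∈ τ? Yes.
Axiom (T2/T3): check pairwise unions and intersections of members of τ.
All pairwise intersections and unions checked — each lies in τ. Therefore τ satisfies (T1), (T2), (T3): it IS a topology on X.


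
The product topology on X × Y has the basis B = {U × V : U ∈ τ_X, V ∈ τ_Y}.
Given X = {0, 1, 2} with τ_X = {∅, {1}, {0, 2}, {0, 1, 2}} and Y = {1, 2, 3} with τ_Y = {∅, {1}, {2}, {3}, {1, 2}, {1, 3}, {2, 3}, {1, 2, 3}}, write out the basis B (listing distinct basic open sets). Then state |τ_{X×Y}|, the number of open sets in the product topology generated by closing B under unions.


Basis B = {∅ × ∅, {1} × {1}, {1} × {2}, {1} × {3}, {0, 2} × {1}, {0, 2} × {2}, {0, 2} × {3}, {1} × {1, 2}, {1} × {1, 3}, {1} × {2, 3}, {0, 1, 2} × {1}, {0, 1, 2} × {2}, {0, 1, 2} × {3}, {1} × {1, 2, 3}, {0, 2} × {1, 2}, {0, 2} × {1, 3}, {0, 2} × {2, 3}, {0, 2} × {1, 2, 3}, {0, 1, 2} × {1, 2}, {0, 1, 2} × {1, 3}, {0, 1, 2} × {2, 3}, {0, 1, 2} × {1, 2, 3}}; |τ_{X×Y}| = 64.

Enumerate products U × V with U ∈ τ_X, V ∈ τ_Y (deduplicated):
  ∅ × ∅ = {} (∅)
  {1} × {1} = {(1,1)}
  {1} × {2} = {(1,2)}
  {1} × {3} = {(1,3)}
  {0, 2} × {1} = {(0,1), (2,1)}
  {0, 2} × {2} = {(0,2), (2,2)}
  {0, 2} × {3} = {(0,3), (2,3)}
  {1} × {1, 2} = {(1,1), (1,2)}
  {1} × {1, 3} = {(1,1), (1,3)}
  {1} × {2, 3} = {(1,2), (1,3)}
  {0, 1, 2} × {1} = {(0,1), (1,1), (2,1)}
  {0, 1, 2} × {2} = {(0,2), (1,2), (2,2)}
  {0, 1, 2} × {3} = {(0,3), (1,3), (2,3)}
  {1} × {1, 2, 3} = {(1,1), (1,2), (1,3)}
  {0, 2} × {1, 2} = {(0,1), (0,2), (2,1), (2,2)}
  {0, 2} × {1, 3} = {(0,1), (0,3), (2,1), (2,3)}
  {0, 2} × {2, 3} = {(0,2), (0,3), (2,2), (2,3)}
  {0, 2} × {1, 2, 3} = {(0,1), (0,2), (0,3), (2,1), (2,2), (2,3)}
  {0, 1, 2} × {1, 2} = {(0,1), (0,2), (1,1), (1,2), (2,1), (2,2)}
  {0, 1, 2} × {1, 3} = {(0,1), (0,3), (1,1), (1,3), (2,1), (2,3)}
  {0, 1, 2} × {2, 3} = {(0,2), (0,3), (1,2), (1,3), (2,2), (2,3)}
  {0, 1, 2} × {1, 2, 3} = {(0,1), (0,2), (0,3), (1,1), (1,2), (1,3), (2,1), (2,2), (2,3)}
These 22 distinct sets form the basis B.
Close under arbitrary unions to get τ_{X×Y}; counting gives |τ_{X×Y}| = 64.


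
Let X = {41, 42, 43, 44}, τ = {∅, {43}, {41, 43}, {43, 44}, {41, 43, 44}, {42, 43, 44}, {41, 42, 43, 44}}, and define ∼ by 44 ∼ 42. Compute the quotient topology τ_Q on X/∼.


X/∼ = {[41], [42=44], [43]}; |τ_Q| = 5.

Equivalence classes: [41], [42=44], [43].
Quotient map π: X → X/∼ sends 41 ↦ [41], 42 ↦ [42=44], 43 ↦ [43], 44 ↦ [42=44].
For each subset V ⊆ X/∼, compute π^{-1}(V) ⊆ X and check whether π^{-1}(V) ∈ τ. V is open in τ_Q iff π^{-1}(V) ∈ τ.
  V = {}: π^{-1}(V) = ∅ ∈ τ ✓.
  V = {[41]}: π^{-1}(V) = {41} ∉ τ ✗.
  V = {[42=44]}: π^{-1}(V) = {42, 44} ∉ τ ✗.
  V = {[41], [42=44]}: π^{-1}(V) = {41, 42, 44} ∉ τ ✗.
  V = {[43]}: π^{-1}(V) = {43} ∈ τ ✓.
  V = {[41], [43]}: π^{-1}(V) = {41, 43} ∈ τ ✓.
  V = {[42=44], [43]}: π^{-1}(V) = {42, 43, 44} ∈ τ ✓.
  V = {[41], [42=44], [43]}: π^{-1}(V) = {41, 42, 43, 44} ∈ τ ✓.
Open sets in the quotient: τ_Q = {{}, {[43]}, {[41], [43]}, {[42=44], [43]}, {[41], [42=44], [43]}} (5 elements).


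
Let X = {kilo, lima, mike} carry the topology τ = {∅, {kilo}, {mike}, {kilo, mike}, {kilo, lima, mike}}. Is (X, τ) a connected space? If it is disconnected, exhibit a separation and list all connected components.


(X, τ) is connected.

Find clopen sets (U ∈ τ with X ∖ U ∈ τ):
  U = ∅, X ∖ U = {kilo, lima, mike} — both open, so U is clopen.
  U = {kilo, lima, mike}, X ∖ U = ∅ — both open, so U is clopen.
Only trivial clopens (∅ and X) exist, so (X, τ) is connected.
Compute connected components by grouping points that agree on all clopens:
  component: {kilo, lima, mike}


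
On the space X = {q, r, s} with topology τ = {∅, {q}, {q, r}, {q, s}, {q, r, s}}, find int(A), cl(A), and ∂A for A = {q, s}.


int(A) = {q, s}, cl(A) = {q, r, s}, ∂A = {r}.

Closed sets in (X, τ) are complements of opens:
  closed(X, τ) = {∅, {r}, {s}, {r, s}, {q, r, s}}.
int(A) = ⋃ {U ∈ τ : U ⊆ A}. Opens contained in A: ∅, {q}, {q, s}.
Taking the union of these: int(A) = {q, s}.
cl(A) = ⋂ {C closed : A ⊆ C}. Closed sets containing A: {q, r, s}.
Intersecting these: cl(A) = {q, r, s}.
∂A = cl(A) ∖ int(A) = {q, r, s} ∖ {q, s} = {r}.


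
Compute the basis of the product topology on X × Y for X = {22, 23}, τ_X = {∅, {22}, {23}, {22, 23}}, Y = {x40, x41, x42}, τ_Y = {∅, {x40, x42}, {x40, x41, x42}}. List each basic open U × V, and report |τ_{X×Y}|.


Basis B = {∅ × ∅, {22} × {x40, x42}, {23} × {x40, x42}, {22} × {x40, x41, x42}, {23} × {x40, x41, x42}, {22, 23} × {x40, x42}, {22, 23} × {x40, x41, x42}}; |τ_{X×Y}| = 9.

Enumerate products U × V with U ∈ τ_X, V ∈ τ_Y (deduplicated):
  ∅ × ∅ = {} (∅)
  {22} × {x40, x42} = {(22,x40), (22,x42)}
  {23} × {x40, x42} = {(23,x40), (23,x42)}
  {22} × {x40, x41, x42} = {(22,x40), (22,x41), (22,x42)}
  {23} × {x40, x41, x42} = {(23,x40), (23,x41), (23,x42)}
  {22, 23} × {x40, x42} = {(22,x40), (22,x42), (23,x40), (23,x42)}
  {22, 23} × {x40, x41, x42} = {(22,x40), (22,x41), (22,x42), (23,x40), (23,x41), (23,x42)}
These 7 distinct sets form the basis B.
Close under arbitrary unions to get τ_{X×Y}; counting gives |τ_{X×Y}| = 9.


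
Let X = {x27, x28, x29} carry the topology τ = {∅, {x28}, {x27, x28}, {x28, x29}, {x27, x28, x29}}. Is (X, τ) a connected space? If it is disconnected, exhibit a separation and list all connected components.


(X, τ) is connected.

Find clopen sets (U ∈ τ with X ∖ U ∈ τ):
  U = ∅, X ∖ U = {x27, x28, x29} — both open, so U is clopen.
  U = {x27, x28, x29}, X ∖ U = ∅ — both open, so U is clopen.
Only trivial clopens (∅ and X) exist, so (X, τ) is connected.
Compute connected components by grouping points that agree on all clopens:
  component: {x27, x28, x29}


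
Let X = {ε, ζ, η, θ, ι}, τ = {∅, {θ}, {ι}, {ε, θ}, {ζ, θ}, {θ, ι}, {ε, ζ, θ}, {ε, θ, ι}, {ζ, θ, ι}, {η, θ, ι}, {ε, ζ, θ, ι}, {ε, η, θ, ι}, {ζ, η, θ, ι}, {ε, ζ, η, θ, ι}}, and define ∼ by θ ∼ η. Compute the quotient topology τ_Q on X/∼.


X/∼ = {[ε], [ζ], [η=θ], [ι]}; |τ_Q| = 6.

Equivalence classes: [ε], [ζ], [η=θ], [ι].
Quotient map π: X → X/∼ sends ε ↦ [ε], ζ ↦ [ζ], η ↦ [η=θ], θ ↦ [η=θ], ι ↦ [ι].
For each subset V ⊆ X/∼, compute π^{-1}(V) ⊆ X and check whether π^{-1}(V) ∈ τ. V is open in τ_Q iff π^{-1}(V) ∈ τ.
  V = {}: π^{-1}(V) = ∅ ∈ τ ✓.
  V = {[ε]}: π^{-1}(V) = {ε} ∉ τ ✗.
  V = {[ζ]}: π^{-1}(V) = {ζ} ∉ τ ✗.
  V = {[ε], [ζ]}: π^{-1}(V) = {ε, ζ} ∉ τ ✗.
  V = {[η=θ]}: π^{-1}(V) = {η, θ} ∉ τ ✗.
  V = {[ε], [η=θ]}: π^{-1}(V) = {ε, η, θ} ∉ τ ✗.
  V = {[ζ], [η=θ]}: π^{-1}(V) = {ζ, η, θ} ∉ τ ✗.
  V = {[ε], [ζ], [η=θ]}: π^{-1}(V) = {ε, ζ, η, θ} ∉ τ ✗.
  V = {[ι]}: π^{-1}(V) = {ι} ∈ τ ✓.
  V = {[ε], [ι]}: π^{-1}(V) = {ε, ι} ∉ τ ✗.
  V = {[ζ], [ι]}: π^{-1}(V) = {ζ, ι} ∉ τ ✗.
  V = {[ε], [ζ], [ι]}: π^{-1}(V) = {ε, ζ, ι} ∉ τ ✗.
  V = {[η=θ], [ι]}: π^{-1}(V) = {η, θ, ι} ∈ τ ✓.
  V = {[ε], [η=θ], [ι]}: π^{-1}(V) = {ε, η, θ, ι} ∈ τ ✓.
  V = {[ζ], [η=θ], [ι]}: π^{-1}(V) = {ζ, η, θ, ι} ∈ τ ✓.
  V = {[ε], [ζ], [η=θ], [ι]}: π^{-1}(V) = {ε, ζ, η, θ, ι} ∈ τ ✓.
Open sets in the quotient: τ_Q = {{}, {[ι]}, {[η=θ], [ι]}, {[ε], [η=θ], [ι]}, {[ζ], [η=θ], [ι]}, {[ε], [ζ], [η=θ], [ι]}} (6 elements).


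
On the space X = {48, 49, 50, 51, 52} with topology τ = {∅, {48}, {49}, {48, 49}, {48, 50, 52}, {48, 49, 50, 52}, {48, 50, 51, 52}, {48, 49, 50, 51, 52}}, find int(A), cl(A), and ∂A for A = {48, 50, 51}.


int(A) = {48}, cl(A) = {48, 50, 51, 52}, ∂A = {50, 51, 52}.

Closed sets in (X, τ) are complements of opens:
  closed(X, τ) = {∅, {49}, {51}, {49, 51}, {50, 51, 52}, {48, 50, 51, 52}, {49, 50, 51, 52}, {48, 49, 50, 51, 52}}.
int(A) = ⋃ {U ∈ τ : U ⊆ A}. Opens contained in A: ∅, {48}.
Taking the union of these: int(A) = {48}.
cl(A) = ⋂ {C closed : A ⊆ C}. Closed sets containing A: {48, 50, 51, 52}, {48, 49, 50, 51, 52}.
Intersecting these: cl(A) = {48, 50, 51, 52}.
∂A = cl(A) ∖ int(A) = {48, 50, 51, 52} ∖ {48} = {50, 51, 52}.


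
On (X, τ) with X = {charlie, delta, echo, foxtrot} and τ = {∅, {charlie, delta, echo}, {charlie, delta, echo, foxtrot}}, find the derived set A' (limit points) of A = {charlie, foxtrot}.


A' = {delta, echo, foxtrot}

For each x ∈ X, list the open sets U ∈ τ with x ∈ U, then check whether U ∩ (A ∖ {x}) ≠ ∅ for every such U.
  x = charlie: open {charlie, delta, echo} ∋ x has {charlie, delta, echo} ∩ (A ∖ {charlie}) = ∅, so x is NOT a limit point.
  x = delta: opens ∋ x are {charlie, delta, echo}, {charlie, delta, echo, foxtrot}; each meets A ∖ {delta}, so x IS a limit point.
  x = echo: opens ∋ x are {charlie, delta, echo}, {charlie, delta, echo, foxtrot}; each meets A ∖ {echo}, so x IS a limit point.
  x = foxtrot: opens ∋ x are {charlie, delta, echo, foxtrot}; each meets A ∖ {foxtrot}, so x IS a limit point.
Collecting: A' = {delta, echo, foxtrot}.
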